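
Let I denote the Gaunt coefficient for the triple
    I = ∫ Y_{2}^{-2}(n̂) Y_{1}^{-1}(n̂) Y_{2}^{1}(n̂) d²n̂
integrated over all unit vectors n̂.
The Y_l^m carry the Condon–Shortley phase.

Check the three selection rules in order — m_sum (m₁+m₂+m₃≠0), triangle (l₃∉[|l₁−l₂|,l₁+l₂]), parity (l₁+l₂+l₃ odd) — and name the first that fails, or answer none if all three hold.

azimuthal sum: -2 − 1 + 1 = -2  ✗
1 ≤ 2 ≤ 3 (triangle on l)
L = 2 + 1 + 2 = 5 (odd)

m_sum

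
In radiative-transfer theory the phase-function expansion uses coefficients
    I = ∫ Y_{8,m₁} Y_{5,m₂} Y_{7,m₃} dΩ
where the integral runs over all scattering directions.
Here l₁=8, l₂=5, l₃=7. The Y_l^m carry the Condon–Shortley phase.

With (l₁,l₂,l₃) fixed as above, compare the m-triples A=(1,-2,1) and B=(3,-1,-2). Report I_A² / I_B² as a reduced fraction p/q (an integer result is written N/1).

40960/40931

Same 8,5,7: normalisation and zero-m 3j drop out of the ratio.
A: Δ: 6! 10! 4! / 21! → 1/814773960; sum: t=0:+1/130636800 t=1:−1/8294400 t=2:+1/4147200 t=3:−1/14929920 = 1/16329600; 3j²(8 5 7; 1 -2 1) = Δ·Π!·Σ² = 1024/138567  (sign +1)
B: Δ: 6! 10! 4! / 21! → 1/814773960; sum: t=0:+1/248832000 t=1:−1/12441600 t=2:+1/5806080 t=3:−1/17418240 t=4:+1/418037760 = 61/1492992000; 3j²(8 5 7; 3 -1 -2) = Δ·Π!·Σ² = 3721/503880  (sign -1)
I_A²/I_B² = (1024/138567)/(3721/503880) = 40960/40931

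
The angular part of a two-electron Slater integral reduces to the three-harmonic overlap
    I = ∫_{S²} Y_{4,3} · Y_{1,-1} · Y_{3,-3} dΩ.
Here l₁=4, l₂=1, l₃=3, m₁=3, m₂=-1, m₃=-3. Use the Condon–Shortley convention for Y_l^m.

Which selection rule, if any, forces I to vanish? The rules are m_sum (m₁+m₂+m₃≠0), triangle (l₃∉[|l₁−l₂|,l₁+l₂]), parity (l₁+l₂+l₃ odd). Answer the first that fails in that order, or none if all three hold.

azimuthal sum: 3 − 1 − 3 = -1  ✗
3 ≤ 3 ≤ 5 (triangle on l)
L = 4 + 1 + 3 = 8 (even)

m_sum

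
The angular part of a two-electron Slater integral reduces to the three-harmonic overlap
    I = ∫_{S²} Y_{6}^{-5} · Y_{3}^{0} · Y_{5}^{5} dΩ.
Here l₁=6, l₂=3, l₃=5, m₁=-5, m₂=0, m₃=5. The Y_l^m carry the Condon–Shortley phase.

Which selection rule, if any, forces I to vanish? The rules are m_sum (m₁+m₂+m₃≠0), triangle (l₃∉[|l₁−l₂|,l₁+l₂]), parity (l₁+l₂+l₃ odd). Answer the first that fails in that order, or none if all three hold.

none

azimuthal sum: -5 + 0 + 5 = 0  ✓
3 ≤ 5 ≤ 9 (triangle on l)  ✓
L = 6 + 3 + 5 = 14 (even)  ✓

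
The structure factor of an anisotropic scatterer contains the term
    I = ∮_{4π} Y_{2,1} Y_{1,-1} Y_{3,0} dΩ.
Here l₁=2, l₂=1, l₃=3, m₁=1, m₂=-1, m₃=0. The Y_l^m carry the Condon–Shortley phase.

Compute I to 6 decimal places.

Rules hold: Σm=0, L=6 even, 1≤3≤3.
N = 5·3·7 = 105
Δ = 0!·4!·2!/7! = 1/105
Racah Σ t=0..0: t=0:+1/4 = 1/4
⇒ 3j(2 1 3; 0 0 0)² = 3/35, sgn -1
Racah Σ t=0..0: t=0:+1/12 = 1/12
⇒ 3j(2 1 3; 1 -1 0)² = 1/35, sgn -1
4πI² = N·(3j₀)²·(3jₘ)² = 9/35
I = +1·√(0.257143/4π) = 0.14304817

0.143048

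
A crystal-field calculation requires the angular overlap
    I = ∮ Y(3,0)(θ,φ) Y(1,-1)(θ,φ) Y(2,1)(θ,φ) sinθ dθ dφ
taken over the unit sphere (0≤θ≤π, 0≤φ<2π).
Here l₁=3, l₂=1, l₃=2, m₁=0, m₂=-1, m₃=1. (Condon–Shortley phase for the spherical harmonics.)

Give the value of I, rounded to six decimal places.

0.143048

Rules hold: Σm=0, L=6 even, 2≤2≤4.
N = 7·3·5 = 105
Δ = 2!·4!·0!/7! = 1/105
Racah Σ t=1..1: t=1:−1/4 = -1/4
⇒ 3j(3 1 2; 0 0 0)² = 3/35, sgn -1
Racah Σ t=0..0: t=0:+1/12 = 1/12
⇒ 3j(3 1 2; 0 -1 1)² = 1/35, sgn -1
4πI² = N·(3j₀)²·(3jₘ)² = 9/35
I = +1·√(0.257143/4π) = 0.14304817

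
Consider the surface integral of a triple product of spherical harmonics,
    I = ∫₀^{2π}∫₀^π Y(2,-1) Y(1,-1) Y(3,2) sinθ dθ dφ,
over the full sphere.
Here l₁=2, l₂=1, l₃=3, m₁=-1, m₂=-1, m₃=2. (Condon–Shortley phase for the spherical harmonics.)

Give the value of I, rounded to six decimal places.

Checks pass: Σm=0; 6 even; l₃=3∈[1,3].
(2·2+1)(2·1+1)(2·3+1) = 105
Δ: 0! 4! 2! / 7! → 1/105
sum: t=0:+1/4 = 1/4
3j²(2 1 3; 0 0 0) = Δ·Π!·Σ² = 3/35  (sign -1)
sum: t=0:+1/12 = 1/12
3j²(2 1 3; -1 -1 2) = Δ·Π!·Σ² = 2/21  (sign -1)
combine: 4πI² = 105·3/35·2/21 = 6/7
take √, sign +1: I = 0.26116903

0.261169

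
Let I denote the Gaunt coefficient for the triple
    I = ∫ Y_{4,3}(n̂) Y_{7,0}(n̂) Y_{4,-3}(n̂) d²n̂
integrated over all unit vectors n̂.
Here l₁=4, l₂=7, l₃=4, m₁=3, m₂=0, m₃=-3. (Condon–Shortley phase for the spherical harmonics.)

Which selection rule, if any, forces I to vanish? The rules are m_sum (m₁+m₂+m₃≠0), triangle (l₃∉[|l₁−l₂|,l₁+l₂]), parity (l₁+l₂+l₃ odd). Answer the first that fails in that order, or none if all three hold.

m₁+m₂+m₃ = 3 + 0 − 3 = 0  ✓
triangle: |4−7|=3 ≤ l₃=4 ≤ 4+7=11  ✓
parity: l₁+l₂+l₃ = 15 is odd  ✗

parity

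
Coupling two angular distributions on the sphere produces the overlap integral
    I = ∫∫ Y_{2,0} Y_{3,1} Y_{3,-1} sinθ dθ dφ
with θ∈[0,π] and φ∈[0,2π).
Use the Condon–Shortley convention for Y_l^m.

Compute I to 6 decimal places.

-0.126157

Checks pass: Σm=0; 8 even; l₃=3∈[1,5].
(2·2+1)(2·3+1)(2·3+1) = 245
Δ: 2! 2! 4! / 9! → 1/3780
sum: t=0:+1/24 t=1:−1/4 t=2:+1/24 = -1/6
3j²(2 3 3; 0 0 0) = Δ·Π!·Σ² = 4/105  (sign +1)
sum: t=0:+1/96 t=1:−1/6 t=2:+1/16 = -3/32
3j²(2 3 3; 0 1 -1) = Δ·Π!·Σ² = 3/140  (sign -1)
combine: 4πI² = 245·4/105·3/140 = 1/5
take √, sign -1: I = -0.12615663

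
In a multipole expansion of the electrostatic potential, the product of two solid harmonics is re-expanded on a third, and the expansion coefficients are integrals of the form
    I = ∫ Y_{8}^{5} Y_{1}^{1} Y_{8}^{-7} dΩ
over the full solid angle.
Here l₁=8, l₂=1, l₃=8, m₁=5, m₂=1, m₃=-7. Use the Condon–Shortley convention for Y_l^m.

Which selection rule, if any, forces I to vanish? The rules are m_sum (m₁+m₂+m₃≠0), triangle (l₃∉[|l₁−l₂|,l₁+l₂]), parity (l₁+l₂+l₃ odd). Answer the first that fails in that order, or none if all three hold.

m_sum

Σmᵢ = -1  ✗
l₃∈[|l₁−l₂|,l₁+l₂]=[7,9], have l₃=8
Σlᵢ = 17 ⇒ odd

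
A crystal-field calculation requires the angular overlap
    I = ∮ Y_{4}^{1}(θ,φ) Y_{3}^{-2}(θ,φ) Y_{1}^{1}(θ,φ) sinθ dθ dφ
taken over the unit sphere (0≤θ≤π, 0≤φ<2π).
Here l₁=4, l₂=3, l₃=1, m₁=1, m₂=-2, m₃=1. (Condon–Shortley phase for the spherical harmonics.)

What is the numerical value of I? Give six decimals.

m-sum 0 ✓  L=8 even ✓  1≤1≤7 ✓
Π(2lᵢ+1) = 9×7×3 = 189
triangle coeff Δ(4,3,1) = 1/252
Σ_t [3,3]: t=3:−1/36 = -1/36
(3j)²=4/63 [(4 3 1; 0 0 0)], sign=+1
Σ_t [1,1]: t=1:−1/240 = -1/240
(3j)²=1/84 [(4 3 1; 1 -2 1)], sign=-1
⇒ 4πI² = 1/7
I = (-1)√(1/7/(4π)) = -0.10662181

-0.106622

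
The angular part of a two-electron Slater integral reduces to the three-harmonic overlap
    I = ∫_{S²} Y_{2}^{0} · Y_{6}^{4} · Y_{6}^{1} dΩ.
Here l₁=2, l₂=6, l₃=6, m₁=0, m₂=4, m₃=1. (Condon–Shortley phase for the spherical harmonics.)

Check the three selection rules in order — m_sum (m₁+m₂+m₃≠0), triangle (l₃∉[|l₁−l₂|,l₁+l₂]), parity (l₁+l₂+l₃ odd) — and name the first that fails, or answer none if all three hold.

Σmᵢ = 5  ✗
l₃∈[|l₁−l₂|,l₁+l₂]=[4,8], have l₃=6
Σlᵢ = 14 ⇒ even

m_sum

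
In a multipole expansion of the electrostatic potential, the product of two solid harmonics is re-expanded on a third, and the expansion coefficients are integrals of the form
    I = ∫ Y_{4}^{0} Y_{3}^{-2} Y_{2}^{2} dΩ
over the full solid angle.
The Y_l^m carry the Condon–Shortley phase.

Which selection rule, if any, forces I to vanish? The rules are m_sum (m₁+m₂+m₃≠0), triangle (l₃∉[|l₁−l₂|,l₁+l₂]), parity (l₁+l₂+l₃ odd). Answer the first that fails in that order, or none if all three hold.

Σmᵢ = 0  ✓
l₃∈[|l₁−l₂|,l₁+l₂]=[1,7], have l₃=2  ✓
Σlᵢ = 9 ⇒ odd  ✗

parity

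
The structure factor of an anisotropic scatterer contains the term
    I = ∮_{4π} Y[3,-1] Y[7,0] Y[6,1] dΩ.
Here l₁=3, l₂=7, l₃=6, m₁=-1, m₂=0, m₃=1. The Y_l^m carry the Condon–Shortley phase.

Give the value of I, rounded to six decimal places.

0.006417

m-sum 0 ✓  L=16 even ✓  4≤6≤10 ✓
Π(2lᵢ+1) = 7×15×13 = 1365
triangle coeff Δ(3,7,6) = 1/2042040
Σ_t [1,3]: t=1:−1/207360 t=2:+1/57600 t=3:−1/207360 = 1/129600
(3j)²=168/12155 [(3 7 6; 0 0 0)], sign=+1
Σ_t [2,4]: t=2:+1/115200 t=3:−1/103680 t=4:+1/1451520 = -1/3628800
(3j)²=1/36465 [(3 7 6; -1 0 1)], sign=+1
⇒ 4πI² = 1176/2272985
I = (+1)√(1176/2272985/(4π)) = 0.00641653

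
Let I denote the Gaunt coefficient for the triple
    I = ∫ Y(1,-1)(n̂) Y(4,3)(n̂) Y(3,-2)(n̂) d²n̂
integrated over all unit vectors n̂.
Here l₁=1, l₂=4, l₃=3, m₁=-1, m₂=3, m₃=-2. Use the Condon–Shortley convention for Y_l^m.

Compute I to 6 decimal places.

-0.282095

Rules hold: Σm=0, L=8 even, 3≤3≤5.
N = 3·9·7 = 189
Δ = 2!·0!·6!/9! = 1/252
Racah Σ t=1..1: t=1:−1/36 = -1/36
⇒ 3j(1 4 3; 0 0 0)² = 4/63, sgn +1
Racah Σ t=2..2: t=2:+1/240 = 1/240
⇒ 3j(1 4 3; -1 3 -2)² = 1/12, sgn -1
4πI² = N·(3j₀)²·(3jₘ)² = 1/1
I = -1·√(1/4π) = -0.28209479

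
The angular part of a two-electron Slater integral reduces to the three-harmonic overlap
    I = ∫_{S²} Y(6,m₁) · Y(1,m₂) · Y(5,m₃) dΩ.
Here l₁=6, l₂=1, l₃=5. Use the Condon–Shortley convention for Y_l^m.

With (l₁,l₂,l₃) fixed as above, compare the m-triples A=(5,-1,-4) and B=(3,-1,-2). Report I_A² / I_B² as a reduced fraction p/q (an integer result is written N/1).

Same 6,1,5: normalisation and zero-m 3j drop out of the ratio.
A: Δ: 2! 10! 0! / 13! → 1/858; sum: t=0:+1/725760 = 1/725760; 3j²(6 1 5; 5 -1 -4) = Δ·Π!·Σ² = 5/78  (sign -1)
B: Δ: 2! 10! 0! / 13! → 1/858; sum: t=0:+1/60480 = 1/60480; 3j²(6 1 5; 3 -1 -2) = Δ·Π!·Σ² = 6/143  (sign -1)
I_A²/I_B² = (5/78)/(6/143) = 55/36

55/36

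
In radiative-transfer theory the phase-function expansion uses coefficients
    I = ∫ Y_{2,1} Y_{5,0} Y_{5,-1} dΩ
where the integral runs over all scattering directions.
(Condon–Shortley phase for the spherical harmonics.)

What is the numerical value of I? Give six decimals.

Rules hold: Σm=0, L=12 even, 3≤5≤7.
N = 5·11·11 = 605
Δ = 2!·2!·8!/13! = 1/38610
Racah Σ t=0..2: t=0:+1/2880 t=1:−1/576 t=2:+1/2880 = -1/960
⇒ 3j(2 5 5; 0 0 0)² = 10/429, sgn +1
Racah Σ t=0..1: t=0:+1/1440 t=1:−1/1152 = -1/5760
⇒ 3j(2 5 5; 1 0 -1)² = 1/858, sgn -1
4πI² = N·(3j₀)²·(3jₘ)² = 25/1521
I = -1·√(0.0164366/4π) = -0.03616600

-0.036166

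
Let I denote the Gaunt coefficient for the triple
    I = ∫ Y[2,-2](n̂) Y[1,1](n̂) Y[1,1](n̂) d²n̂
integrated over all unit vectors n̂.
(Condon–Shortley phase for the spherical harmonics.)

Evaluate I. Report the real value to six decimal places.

0.309019

Rules hold: Σm=0, L=4 even, 1≤1≤3.
N = 5·3·3 = 45
Δ = 2!·2!·0!/5! = 1/30
Racah Σ t=1..1: t=1:−1/1 = -1/1
⇒ 3j(2 1 1; 0 0 0)² = 2/15, sgn +1
Racah Σ t=2..2: t=2:+1/4 = 1/4
⇒ 3j(2 1 1; -2 1 1)² = 1/5, sgn +1
4πI² = N·(3j₀)²·(3jₘ)² = 6/5
I = +1·√(1.2/4π) = 0.30901936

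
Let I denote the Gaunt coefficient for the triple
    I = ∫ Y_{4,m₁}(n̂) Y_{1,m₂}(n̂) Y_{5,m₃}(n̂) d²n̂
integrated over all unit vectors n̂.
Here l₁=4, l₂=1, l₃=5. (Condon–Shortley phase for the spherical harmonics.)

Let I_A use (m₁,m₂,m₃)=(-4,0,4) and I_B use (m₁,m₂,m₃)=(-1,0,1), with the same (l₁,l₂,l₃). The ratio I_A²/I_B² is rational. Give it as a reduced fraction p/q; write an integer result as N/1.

3/8

Same 4,1,5: normalisation and zero-m 3j drop out of the ratio.
A: Δ: 0! 8! 2! / 11! → 1/495; sum: t=0:+1/40320 = 1/40320; 3j²(4 1 5; -4 0 4) = Δ·Π!·Σ² = 1/55  (sign -1)
B: Δ: 0! 8! 2! / 11! → 1/495; sum: t=0:+1/720 = 1/720; 3j²(4 1 5; -1 0 1) = Δ·Π!·Σ² = 8/165  (sign +1)
I_A²/I_B² = (1/55)/(8/165) = 3/8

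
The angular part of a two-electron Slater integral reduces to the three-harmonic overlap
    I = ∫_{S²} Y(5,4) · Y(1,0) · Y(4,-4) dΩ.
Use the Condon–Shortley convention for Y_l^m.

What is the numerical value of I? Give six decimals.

m-sum 0 ✓  L=10 even ✓  4≤4≤6 ✓
Π(2lᵢ+1) = 11×3×9 = 297
triangle coeff Δ(5,1,4) = 1/495
Σ_t [1,1]: t=1:−1/576 = -1/576
(3j)²=5/99 [(5 1 4; 0 0 0)], sign=-1
Σ_t [1,1]: t=1:−1/40320 = -1/40320
(3j)²=1/55 [(5 1 4; 4 0 -4)], sign=-1
⇒ 4πI² = 3/11
I = (+1)√(3/11/(4π)) = 0.14731920

0.147319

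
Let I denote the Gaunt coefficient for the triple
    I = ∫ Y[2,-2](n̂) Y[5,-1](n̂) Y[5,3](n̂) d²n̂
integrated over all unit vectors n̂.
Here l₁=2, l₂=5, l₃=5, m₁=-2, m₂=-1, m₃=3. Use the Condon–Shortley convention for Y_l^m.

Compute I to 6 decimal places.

0.171169

Checks pass: Σm=0; 12 even; l₃=5∈[3,7].
(2·2+1)(2·5+1)(2·5+1) = 605
Δ: 2! 2! 8! / 13! → 1/38610
sum: t=0:+1/2880 t=1:−1/576 t=2:+1/2880 = -1/960
3j²(2 5 5; 0 0 0) = Δ·Π!·Σ² = 10/429  (sign +1)
sum: t=2:+1/5760 = 1/5760
3j²(2 5 5; -2 -1 3) = Δ·Π!·Σ² = 56/2145  (sign +1)
combine: 4πI² = 605·10/429·56/2145 = 560/1521
take √, sign +1: I = 0.17116875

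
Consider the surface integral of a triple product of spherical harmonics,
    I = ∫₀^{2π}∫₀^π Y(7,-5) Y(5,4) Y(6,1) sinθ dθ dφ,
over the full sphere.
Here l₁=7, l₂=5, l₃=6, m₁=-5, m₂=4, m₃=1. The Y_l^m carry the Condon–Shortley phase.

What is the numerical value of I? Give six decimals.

0.125584

Rules hold: Σm=0, L=18 even, 2≤6≤12.
N = 15·11·13 = 2145
Δ = 6!·8!·4!/19! = 1/174594420
Racah Σ t=1..5: t=1:−1/4147200 t=2:+1/207360 t=3:−1/82944 t=4:+1/207360 t=5:−1/4147200 = -1/345600
⇒ 3j(7 5 6; 0 0 0)² = 420/46189, sgn -1
Racah Σ t=5..6: t=5:−1/14515200 t=6:+1/6220800 = 1/10886400
⇒ 3j(7 5 6; -5 4 1)² = 128/12597, sgn -1
4πI² = N·(3j₀)²·(3jₘ)² = 268800/1356277
I = +1·√(0.19819/4π) = 0.12558434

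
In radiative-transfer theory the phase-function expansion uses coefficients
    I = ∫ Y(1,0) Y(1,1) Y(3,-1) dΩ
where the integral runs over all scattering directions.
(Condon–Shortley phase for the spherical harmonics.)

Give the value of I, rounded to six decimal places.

0.000000

triangle: need 0≤l₃≤2, have 3; I=0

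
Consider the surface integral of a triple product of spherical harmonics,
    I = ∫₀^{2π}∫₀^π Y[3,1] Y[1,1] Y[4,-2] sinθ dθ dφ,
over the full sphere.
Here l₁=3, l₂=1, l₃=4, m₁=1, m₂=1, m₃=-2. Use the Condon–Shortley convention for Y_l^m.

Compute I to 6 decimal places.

0.238414

m-sum 0 ✓  L=8 even ✓  2≤4≤4 ✓
Π(2lᵢ+1) = 7×3×9 = 189
triangle coeff Δ(3,1,4) = 1/252
Σ_t [0,0]: t=0:+1/36 = 1/36
(3j)²=4/63 [(3 1 4; 0 0 0)], sign=+1
Σ_t [0,0]: t=0:+1/96 = 1/96
(3j)²=5/84 [(3 1 4; 1 1 -2)], sign=+1
⇒ 4πI² = 5/7
I = (+1)√(5/7/(4π)) = 0.23841361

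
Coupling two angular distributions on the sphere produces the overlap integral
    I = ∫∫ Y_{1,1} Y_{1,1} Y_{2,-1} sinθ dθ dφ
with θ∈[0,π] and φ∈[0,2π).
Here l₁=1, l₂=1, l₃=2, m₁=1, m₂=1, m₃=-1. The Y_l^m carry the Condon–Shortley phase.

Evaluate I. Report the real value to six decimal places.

0.000000

m-sum = 1 + 1 − 1 = 1 ≠ 0 ⇒ I = 0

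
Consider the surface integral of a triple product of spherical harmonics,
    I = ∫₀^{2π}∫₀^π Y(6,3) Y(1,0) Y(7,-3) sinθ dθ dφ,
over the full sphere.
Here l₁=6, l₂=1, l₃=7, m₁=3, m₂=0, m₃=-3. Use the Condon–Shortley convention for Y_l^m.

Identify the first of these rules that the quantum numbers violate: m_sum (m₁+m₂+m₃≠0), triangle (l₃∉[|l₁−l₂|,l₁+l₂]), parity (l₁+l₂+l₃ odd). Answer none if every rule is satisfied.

none

m₁+m₂+m₃ = 3 + 0 − 3 = 0  ✓
triangle: |6−1|=5 ≤ l₃=7 ≤ 6+1=7  ✓
parity: l₁+l₂+l₃ = 14 is even  ✓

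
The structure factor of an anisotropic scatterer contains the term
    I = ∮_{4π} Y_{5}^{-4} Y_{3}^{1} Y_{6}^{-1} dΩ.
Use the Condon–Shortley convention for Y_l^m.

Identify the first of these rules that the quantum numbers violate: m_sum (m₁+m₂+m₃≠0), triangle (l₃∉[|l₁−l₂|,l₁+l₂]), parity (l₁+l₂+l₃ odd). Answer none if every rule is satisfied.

m_sum

Σmᵢ = -4  ✗
l₃∈[|l₁−l₂|,l₁+l₂]=[2,8], have l₃=6
Σlᵢ = 14 ⇒ even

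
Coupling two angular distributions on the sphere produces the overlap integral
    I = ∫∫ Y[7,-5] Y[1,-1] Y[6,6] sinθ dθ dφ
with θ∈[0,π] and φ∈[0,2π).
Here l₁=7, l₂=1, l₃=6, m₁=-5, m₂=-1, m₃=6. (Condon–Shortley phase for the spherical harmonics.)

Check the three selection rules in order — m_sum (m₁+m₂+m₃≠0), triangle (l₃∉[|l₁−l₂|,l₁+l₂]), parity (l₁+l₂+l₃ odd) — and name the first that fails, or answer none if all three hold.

Σmᵢ = 0  ✓
l₃∈[|l₁−l₂|,l₁+l₂]=[6,8], have l₃=6  ✓
Σlᵢ = 14 ⇒ even  ✓

none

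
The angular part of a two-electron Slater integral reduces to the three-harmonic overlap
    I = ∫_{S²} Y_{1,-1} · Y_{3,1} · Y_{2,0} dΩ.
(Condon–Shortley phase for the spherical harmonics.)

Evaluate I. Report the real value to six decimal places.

-0.202301

Rules hold: Σm=0, L=6 even, 2≤2≤4.
N = 3·7·5 = 105
Δ = 2!·0!·4!/7! = 1/105
Racah Σ t=1..1: t=1:−1/4 = -1/4
⇒ 3j(1 3 2; 0 0 0)² = 3/35, sgn -1
Racah Σ t=2..2: t=2:+1/8 = 1/8
⇒ 3j(1 3 2; -1 1 0)² = 2/35, sgn +1
4πI² = N·(3j₀)²·(3jₘ)² = 18/35
I = -1·√(0.514286/4π) = -0.20230066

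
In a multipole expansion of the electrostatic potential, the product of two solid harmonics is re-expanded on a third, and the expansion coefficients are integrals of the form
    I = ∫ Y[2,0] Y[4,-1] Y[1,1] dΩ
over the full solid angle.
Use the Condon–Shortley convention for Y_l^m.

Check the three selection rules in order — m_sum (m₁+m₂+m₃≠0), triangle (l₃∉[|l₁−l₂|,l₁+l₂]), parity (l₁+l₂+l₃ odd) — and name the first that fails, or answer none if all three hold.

triangle

Σmᵢ = 0  ✓
l₃∈[|l₁−l₂|,l₁+l₂]=[2,6], have l₃=1  ✗
Σlᵢ = 7 ⇒ odd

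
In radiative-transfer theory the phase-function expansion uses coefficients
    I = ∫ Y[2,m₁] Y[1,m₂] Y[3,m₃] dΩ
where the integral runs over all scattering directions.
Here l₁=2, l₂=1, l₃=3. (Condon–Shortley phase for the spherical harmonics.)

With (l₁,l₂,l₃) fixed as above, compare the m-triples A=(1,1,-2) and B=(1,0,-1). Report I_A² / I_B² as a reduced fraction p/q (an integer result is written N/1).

5/4

Same 2,1,3: normalisation and zero-m 3j drop out of the ratio.
A: Δ: 0! 4! 2! / 7! → 1/105; sum: t=0:+1/12 = 1/12; 3j²(2 1 3; 1 1 -2) = Δ·Π!·Σ² = 2/21  (sign -1)
B: Δ: 0! 4! 2! / 7! → 1/105; sum: t=0:+1/6 = 1/6; 3j²(2 1 3; 1 0 -1) = Δ·Π!·Σ² = 8/105  (sign +1)
I_A²/I_B² = (2/21)/(8/105) = 5/4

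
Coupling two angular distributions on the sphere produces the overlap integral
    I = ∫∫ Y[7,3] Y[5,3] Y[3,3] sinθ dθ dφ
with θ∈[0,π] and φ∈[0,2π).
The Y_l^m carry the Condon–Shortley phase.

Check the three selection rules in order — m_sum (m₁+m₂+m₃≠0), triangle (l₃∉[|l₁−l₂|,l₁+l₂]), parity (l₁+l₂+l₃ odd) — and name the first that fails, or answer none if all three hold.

azimuthal sum: 3 + 3 + 3 = 9  ✗
2 ≤ 3 ≤ 12 (triangle on l)
L = 7 + 5 + 3 = 15 (odd)

m_sum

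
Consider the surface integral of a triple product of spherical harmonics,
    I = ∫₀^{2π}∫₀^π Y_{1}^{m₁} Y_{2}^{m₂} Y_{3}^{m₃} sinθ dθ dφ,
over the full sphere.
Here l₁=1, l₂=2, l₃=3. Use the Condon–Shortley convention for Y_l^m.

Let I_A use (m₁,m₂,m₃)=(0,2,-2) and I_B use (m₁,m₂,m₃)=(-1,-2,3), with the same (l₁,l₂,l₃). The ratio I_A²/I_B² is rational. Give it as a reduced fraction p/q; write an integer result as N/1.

Same 1,2,3: normalisation and zero-m 3j drop out of the ratio.
A: Δ: 0! 2! 4! / 7! → 1/105; sum: t=0:+1/24 = 1/24; 3j²(1 2 3; 0 2 -2) = Δ·Π!·Σ² = 1/21  (sign -1)
B: Δ: 0! 2! 4! / 7! → 1/105; sum: t=0:+1/48 = 1/48; 3j²(1 2 3; -1 -2 3) = Δ·Π!·Σ² = 1/7  (sign +1)
I_A²/I_B² = (1/21)/(1/7) = 1/3

1/3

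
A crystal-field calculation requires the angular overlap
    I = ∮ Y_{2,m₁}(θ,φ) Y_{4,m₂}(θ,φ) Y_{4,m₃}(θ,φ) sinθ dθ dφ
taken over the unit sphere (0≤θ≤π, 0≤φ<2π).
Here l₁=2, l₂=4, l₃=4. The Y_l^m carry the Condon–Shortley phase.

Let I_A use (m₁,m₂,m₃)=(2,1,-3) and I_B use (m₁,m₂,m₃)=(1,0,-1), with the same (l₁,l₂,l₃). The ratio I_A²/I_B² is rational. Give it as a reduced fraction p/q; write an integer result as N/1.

63/5

Shared (l₁,l₂,l₃)=(2,4,4): N and (l;000)² cancel in I_A²/I_B².
A: Δ = 2!·2!·6!/11! = 1/13860; Racah Σ t=0..0: t=0:+1/480 = 1/480; ⇒ 3j(2 4 4; 2 1 -3)² = 3/110, sgn -1
B: Δ = 2!·2!·6!/11! = 1/13860; Racah Σ t=0..1: t=0:+1/96 t=1:−1/72 = -1/288; ⇒ 3j(2 4 4; 1 0 -1)² = 1/462, sgn +1
I_A²/I_B² = (3/110)/(1/462) = 63/5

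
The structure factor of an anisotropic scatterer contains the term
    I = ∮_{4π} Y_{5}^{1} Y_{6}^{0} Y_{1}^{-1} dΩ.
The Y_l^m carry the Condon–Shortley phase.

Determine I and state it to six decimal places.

m-sum 0 ✓  L=12 even ✓  1≤1≤11 ✓
Π(2lᵢ+1) = 11×13×3 = 429
triangle coeff Δ(5,6,1) = 1/858
Σ_t [5,5]: t=5:−1/14400 = -1/14400
(3j)²=6/143 [(5 6 1; 0 0 0)], sign=+1
Σ_t [4,4]: t=4:+1/34560 = 1/34560
(3j)²=5/286 [(5 6 1; 1 0 -1)], sign=+1
⇒ 4πI² = 45/143
I = (+1)√(45/143/(4π)) = 0.15824621

0.158246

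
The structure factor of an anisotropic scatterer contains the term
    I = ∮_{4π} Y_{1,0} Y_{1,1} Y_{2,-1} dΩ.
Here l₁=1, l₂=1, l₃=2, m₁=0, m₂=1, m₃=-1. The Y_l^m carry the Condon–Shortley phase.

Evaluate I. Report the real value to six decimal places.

Checks pass: Σm=0; 4 even; l₃=2∈[0,2].
(2·1+1)(2·1+1)(2·2+1) = 45
Δ: 0! 2! 2! / 5! → 1/30
sum: t=0:+1/1 = 1/1
3j²(1 1 2; 0 0 0) = Δ·Π!·Σ² = 2/15  (sign +1)
sum: t=0:+1/2 = 1/2
3j²(1 1 2; 0 1 -1) = Δ·Π!·Σ² = 1/10  (sign -1)
combine: 4πI² = 45·2/15·1/10 = 3/5
take √, sign -1: I = -0.21850969

-0.218510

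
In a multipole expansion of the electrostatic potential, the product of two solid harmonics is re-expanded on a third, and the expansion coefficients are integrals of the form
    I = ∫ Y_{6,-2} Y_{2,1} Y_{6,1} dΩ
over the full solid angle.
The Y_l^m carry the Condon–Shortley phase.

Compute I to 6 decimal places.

0.088837

Rules hold: Σm=0, L=14 even, 4≤6≤8.
N = 13·5·13 = 845
Δ = 2!·10!·2!/15! = 1/90090
Racah Σ t=0..2: t=0:+1/69120 t=1:−1/14400 t=2:+1/69120 = -7/172800
⇒ 3j(6 2 6; 0 0 0)² = 14/715, sgn -1
Racah Σ t=1..2: t=1:−1/60480 t=2:+1/34560 = 1/80640
⇒ 3j(6 2 6; -2 1 1)² = 6/1001, sgn -1
4πI² = N·(3j₀)²·(3jₘ)² = 12/121
I = +1·√(0.0991736/4π) = 0.08883682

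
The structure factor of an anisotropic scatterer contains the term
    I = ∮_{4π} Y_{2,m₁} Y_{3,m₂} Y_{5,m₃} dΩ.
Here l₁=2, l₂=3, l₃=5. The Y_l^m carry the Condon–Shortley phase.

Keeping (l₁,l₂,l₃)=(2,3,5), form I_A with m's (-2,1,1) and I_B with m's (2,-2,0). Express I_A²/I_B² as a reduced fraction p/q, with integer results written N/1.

3/1

Shared (l₁,l₂,l₃)=(2,3,5): N and (l;000)² cancel in I_A²/I_B².
A: Δ = 0!·4!·6!/11! = 1/2310; Racah Σ t=0..0: t=0:+1/1152 = 1/1152; ⇒ 3j(2 3 5; -2 1 1)² = 1/154, sgn +1
B: Δ = 0!·4!·6!/11! = 1/2310; Racah Σ t=0..0: t=0:+1/2880 = 1/2880; ⇒ 3j(2 3 5; 2 -2 0)² = 1/462, sgn -1
I_A²/I_B² = (1/154)/(1/462) = 3/1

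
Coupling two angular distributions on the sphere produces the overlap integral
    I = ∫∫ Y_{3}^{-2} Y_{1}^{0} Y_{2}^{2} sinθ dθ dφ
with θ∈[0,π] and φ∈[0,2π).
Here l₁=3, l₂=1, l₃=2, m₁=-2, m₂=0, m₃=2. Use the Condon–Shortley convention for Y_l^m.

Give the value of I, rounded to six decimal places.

Rules hold: Σm=0, L=6 even, 2≤2≤4.
N = 7·3·5 = 105
Δ = 2!·4!·0!/7! = 1/105
Racah Σ t=1..1: t=1:−1/4 = -1/4
⇒ 3j(3 1 2; 0 0 0)² = 3/35, sgn -1
Racah Σ t=1..1: t=1:−1/24 = -1/24
⇒ 3j(3 1 2; -2 0 2)² = 1/21, sgn -1
4πI² = N·(3j₀)²·(3jₘ)² = 3/7
I = +1·√(0.428571/4π) = 0.18467439

0.184674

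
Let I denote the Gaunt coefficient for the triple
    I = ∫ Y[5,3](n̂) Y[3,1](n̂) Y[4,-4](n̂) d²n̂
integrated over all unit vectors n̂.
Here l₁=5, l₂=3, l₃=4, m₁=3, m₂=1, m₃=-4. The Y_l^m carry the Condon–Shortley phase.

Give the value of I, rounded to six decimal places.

Checks pass: Σm=0; 12 even; l₃=4∈[2,8].
(2·5+1)(2·3+1)(2·4+1) = 693
Δ: 4! 6! 2! / 13! → 1/180180
sum: t=1:−1/576 t=2:+1/144 t=3:−1/576 = 1/288
3j²(5 3 4; 0 0 0) = Δ·Π!·Σ² = 20/1001  (sign +1)
sum: t=2:+1/5760 = 1/5760
3j²(5 3 4; 3 1 -4) = Δ·Π!·Σ² = 56/2145  (sign +1)
combine: 4πI² = 693·20/1001·56/2145 = 672/1859
take √, sign +1: I = 0.16960553

0.169606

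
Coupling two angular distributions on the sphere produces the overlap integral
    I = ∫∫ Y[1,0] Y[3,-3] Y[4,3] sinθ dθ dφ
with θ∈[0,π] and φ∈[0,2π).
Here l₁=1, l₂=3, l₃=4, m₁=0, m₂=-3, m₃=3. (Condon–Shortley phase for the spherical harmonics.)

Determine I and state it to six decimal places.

Rules hold: Σm=0, L=8 even, 2≤4≤4.
N = 3·7·9 = 189
Δ = 0!·2!·6!/9! = 1/252
Racah Σ t=0..0: t=0:+1/36 = 1/36
⇒ 3j(1 3 4; 0 0 0)² = 4/63, sgn +1
Racah Σ t=0..0: t=0:+1/720 = 1/720
⇒ 3j(1 3 4; 0 -3 3)² = 1/36, sgn -1
4πI² = N·(3j₀)²·(3jₘ)² = 1/3
I = -1·√(0.333333/4π) = -0.16286750

-0.162868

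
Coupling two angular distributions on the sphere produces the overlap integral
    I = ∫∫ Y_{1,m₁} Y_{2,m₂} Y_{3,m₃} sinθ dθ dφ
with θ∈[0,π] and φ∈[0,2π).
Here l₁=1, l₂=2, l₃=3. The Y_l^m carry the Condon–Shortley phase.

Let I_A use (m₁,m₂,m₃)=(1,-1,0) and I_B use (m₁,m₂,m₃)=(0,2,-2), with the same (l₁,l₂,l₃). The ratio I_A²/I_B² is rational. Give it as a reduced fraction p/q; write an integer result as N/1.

3/5

l's match ⇒ only the (l;m) 3-j factors differ between A and B.
A: triangle coeff Δ(1,2,3) = 1/105; Σ_t [0,0]: t=0:+1/12 = 1/12; (3j)²=1/35 [(1 2 3; 1 -1 0)], sign=-1
B: triangle coeff Δ(1,2,3) = 1/105; Σ_t [0,0]: t=0:+1/24 = 1/24; (3j)²=1/21 [(1 2 3; 0 2 -2)], sign=-1
I_A²/I_B² = (1/35)/(1/21) = 3/5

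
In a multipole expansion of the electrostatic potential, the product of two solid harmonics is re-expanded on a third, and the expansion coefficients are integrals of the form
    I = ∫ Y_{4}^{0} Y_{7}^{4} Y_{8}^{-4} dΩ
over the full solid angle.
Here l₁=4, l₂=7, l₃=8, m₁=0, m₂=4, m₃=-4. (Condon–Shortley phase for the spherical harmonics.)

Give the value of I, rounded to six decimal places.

0.000000

Σlᵢ=19 odd — θ-integrand is odd under cosθ→−cosθ; I=0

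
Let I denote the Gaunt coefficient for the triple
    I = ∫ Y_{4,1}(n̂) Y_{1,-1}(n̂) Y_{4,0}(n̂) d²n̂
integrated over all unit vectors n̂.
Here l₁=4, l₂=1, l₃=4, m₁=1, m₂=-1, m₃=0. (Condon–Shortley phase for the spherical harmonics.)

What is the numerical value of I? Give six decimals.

0.000000

L=9 odd ⇒ parity kills the (l;000) factor ⇒ I = 0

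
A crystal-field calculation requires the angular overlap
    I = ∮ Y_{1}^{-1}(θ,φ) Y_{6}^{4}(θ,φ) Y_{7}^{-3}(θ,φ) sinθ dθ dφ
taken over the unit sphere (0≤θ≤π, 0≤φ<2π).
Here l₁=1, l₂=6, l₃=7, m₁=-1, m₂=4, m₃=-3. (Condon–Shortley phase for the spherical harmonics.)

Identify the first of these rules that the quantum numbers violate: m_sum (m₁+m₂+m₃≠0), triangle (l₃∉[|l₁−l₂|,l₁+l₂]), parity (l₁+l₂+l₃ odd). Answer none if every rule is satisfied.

none

Σmᵢ = 0  ✓
l₃∈[|l₁−l₂|,l₁+l₂]=[5,7], have l₃=7  ✓
Σlᵢ = 14 ⇒ even  ✓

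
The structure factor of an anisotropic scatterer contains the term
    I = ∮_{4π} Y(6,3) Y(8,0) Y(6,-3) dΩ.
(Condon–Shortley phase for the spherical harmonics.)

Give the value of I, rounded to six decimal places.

Rules hold: Σm=0, L=20 even, 2≤6≤14.
N = 13·17·13 = 2873
Δ = 8!·4!·8!/21! = 1/1309458150
Racah Σ t=2..6: t=2:+1/49766400 t=3:−1/3110400 t=4:+1/1327104 t=5:−1/3110400 t=6:+1/49766400 = 1/6635520
⇒ 3j(6 8 6; 0 0 0)² = 350/46189, sgn +1
Racah Σ t=0..3: t=0:+1/9754214400 t=1:−1/101606400 t=2:+1/12441600 t=3:−1/12441600 = -19/1950842880
⇒ 3j(6 8 6; 3 0 -3)² = 19/34034, sgn +1
4πI² = N·(3j₀)²·(3jₘ)² = 25/2057
I = +1·√(0.0121536/4π) = 0.03109911

0.031099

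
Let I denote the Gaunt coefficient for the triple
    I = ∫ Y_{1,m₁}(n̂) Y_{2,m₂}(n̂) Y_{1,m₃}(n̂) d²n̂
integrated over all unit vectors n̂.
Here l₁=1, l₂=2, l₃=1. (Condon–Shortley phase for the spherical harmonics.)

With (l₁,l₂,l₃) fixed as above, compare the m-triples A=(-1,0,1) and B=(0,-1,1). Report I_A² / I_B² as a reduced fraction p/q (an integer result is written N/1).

l's match ⇒ only the (l;m) 3-j factors differ between A and B.
A: triangle coeff Δ(1,2,1) = 1/30; Σ_t [2,2]: t=2:+1/4 = 1/4; (3j)²=1/30 [(1 2 1; -1 0 1)], sign=+1
B: triangle coeff Δ(1,2,1) = 1/30; Σ_t [1,1]: t=1:−1/2 = -1/2; (3j)²=1/10 [(1 2 1; 0 -1 1)], sign=-1
I_A²/I_B² = (1/30)/(1/10) = 1/3

1/3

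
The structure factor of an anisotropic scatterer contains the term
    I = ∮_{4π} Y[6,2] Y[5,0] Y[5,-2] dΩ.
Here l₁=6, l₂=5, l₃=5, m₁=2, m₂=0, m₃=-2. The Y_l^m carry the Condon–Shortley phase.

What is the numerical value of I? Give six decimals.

-0.043391

Checks pass: Σm=0; 16 even; l₃=5∈[1,11].
(2·6+1)(2·5+1)(2·5+1) = 1573
Δ: 6! 6! 4! / 17! → 1/28588560
sum: t=1:−1/345600 t=2:+1/13824 t=3:−1/5184 t=4:+1/13824 t=5:−1/345600 = -7/129600
3j²(6 5 5; 0 0 0) = Δ·Π!·Σ² = 80/7293  (sign +1)
sum: t=1:−1/103680 t=2:+1/13824 t=3:−1/17280 t=4:+1/207360 = 1/103680
3j²(6 5 5; 2 0 -2) = Δ·Π!·Σ² = 10/7293  (sign -1)
combine: 4πI² = 1573·80/7293·10/7293 = 800/33813
take √, sign -1: I = -0.04339086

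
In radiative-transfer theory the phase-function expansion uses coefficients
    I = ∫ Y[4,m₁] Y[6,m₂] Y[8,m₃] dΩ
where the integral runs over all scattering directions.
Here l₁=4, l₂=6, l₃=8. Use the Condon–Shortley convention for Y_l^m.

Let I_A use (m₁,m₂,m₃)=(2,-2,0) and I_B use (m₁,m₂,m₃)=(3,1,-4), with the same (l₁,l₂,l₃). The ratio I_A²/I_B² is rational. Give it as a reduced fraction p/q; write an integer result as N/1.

l's match ⇒ only the (l;m) 3-j factors differ between A and B.
A: triangle coeff Δ(4,6,8) = 1/23279256; Σ_t [0,2]: t=0:+1/1658880 t=1:−1/3628800 t=2:+1/116121600 = 13/38707200; (3j)²=39/3553 [(4 6 8; 2 -2 0)], sign=+1
B: triangle coeff Δ(4,6,8) = 1/23279256; Σ_t [0,1]: t=0:+1/7257600 t=1:−1/12441600 = 1/17418240; (3j)²=125/25194 [(4 6 8; 3 1 -4)], sign=+1
I_A²/I_B² = (39/3553)/(125/25194) = 3042/1375

3042/1375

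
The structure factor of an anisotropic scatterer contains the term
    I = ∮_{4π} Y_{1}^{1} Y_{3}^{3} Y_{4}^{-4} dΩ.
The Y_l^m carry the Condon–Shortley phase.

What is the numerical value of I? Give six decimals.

Rules hold: Σm=0, L=8 even, 2≤4≤4.
N = 3·7·9 = 189
Δ = 0!·2!·6!/9! = 1/252
Racah Σ t=0..0: t=0:+1/36 = 1/36
⇒ 3j(1 3 4; 0 0 0)² = 4/63, sgn +1
Racah Σ t=0..0: t=0:+1/1440 = 1/1440
⇒ 3j(1 3 4; 1 3 -4)² = 1/9, sgn +1
4πI² = N·(3j₀)²·(3jₘ)² = 4/3
I = +1·√(1.33333/4π) = 0.32573501

0.325735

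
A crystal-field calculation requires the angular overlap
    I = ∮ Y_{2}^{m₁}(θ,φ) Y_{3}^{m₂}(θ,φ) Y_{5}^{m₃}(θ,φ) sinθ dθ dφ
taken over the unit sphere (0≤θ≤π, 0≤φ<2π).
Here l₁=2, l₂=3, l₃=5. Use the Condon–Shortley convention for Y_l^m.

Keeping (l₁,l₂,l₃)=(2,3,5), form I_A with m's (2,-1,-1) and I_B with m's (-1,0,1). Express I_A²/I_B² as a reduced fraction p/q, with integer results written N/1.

3/16

Same 2,3,5: normalisation and zero-m 3j drop out of the ratio.
A: Δ: 0! 4! 6! / 11! → 1/2310; sum: t=0:+1/1152 = 1/1152; 3j²(2 3 5; 2 -1 -1) = Δ·Π!·Σ² = 1/154  (sign +1)
B: Δ: 0! 4! 6! / 11! → 1/2310; sum: t=0:+1/216 = 1/216; 3j²(2 3 5; -1 0 1) = Δ·Π!·Σ² = 8/231  (sign +1)
I_A²/I_B² = (1/154)/(8/231) = 3/16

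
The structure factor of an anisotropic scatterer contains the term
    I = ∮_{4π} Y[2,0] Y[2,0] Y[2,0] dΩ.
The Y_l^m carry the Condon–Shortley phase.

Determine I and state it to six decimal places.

0.180224

Checks pass: Σm=0; 6 even; l₃=2∈[0,4].
(2·2+1)(2·2+1)(2·2+1) = 125
Δ: 2! 2! 2! / 7! → 1/630
sum: t=0:+1/8 t=1:−1/1 t=2:+1/8 = -3/4
3j²(2 2 2; 0 0 0) = Δ·Π!·Σ² = 2/35  (sign -1)
(m-triple is (0,0,0) — same symbol as above.)
combine: 4πI² = 125·2/35·2/35 = 20/49
take √, sign +1: I = 0.18022375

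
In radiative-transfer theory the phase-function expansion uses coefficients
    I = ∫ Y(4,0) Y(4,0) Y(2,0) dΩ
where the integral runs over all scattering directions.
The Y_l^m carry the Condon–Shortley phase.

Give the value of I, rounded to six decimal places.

Checks pass: Σm=0; 10 even; l₃=2∈[0,8].
(2·4+1)(2·4+1)(2·2+1) = 405
Δ: 6! 2! 2! / 11! → 1/13860
sum: t=2:+1/192 t=3:−1/36 t=4:+1/192 = -5/288
3j²(4 4 2; 0 0 0) = Δ·Π!·Σ² = 20/693  (sign -1)
(m-triple is (0,0,0) — same symbol as above.)
combine: 4πI² = 405·20/693·20/693 = 2000/5929
take √, sign +1: I = 0.16383977

0.163840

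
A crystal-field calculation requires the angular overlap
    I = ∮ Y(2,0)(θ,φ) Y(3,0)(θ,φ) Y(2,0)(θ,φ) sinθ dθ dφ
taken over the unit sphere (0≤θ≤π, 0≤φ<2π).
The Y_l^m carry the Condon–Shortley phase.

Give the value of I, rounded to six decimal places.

Σlᵢ=7 odd — θ-integrand is odd under cosθ→−cosθ; I=0

0.000000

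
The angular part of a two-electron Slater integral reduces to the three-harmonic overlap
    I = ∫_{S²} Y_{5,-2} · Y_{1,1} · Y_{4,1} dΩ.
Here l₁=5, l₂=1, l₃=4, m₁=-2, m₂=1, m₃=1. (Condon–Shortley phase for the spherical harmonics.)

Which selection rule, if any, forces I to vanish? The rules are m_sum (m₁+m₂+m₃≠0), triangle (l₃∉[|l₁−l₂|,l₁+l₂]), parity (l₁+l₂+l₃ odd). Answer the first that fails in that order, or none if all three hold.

none

azimuthal sum: -2 + 1 + 1 = 0  ✓
4 ≤ 4 ≤ 6 (triangle on l)  ✓
L = 5 + 1 + 4 = 10 (even)  ✓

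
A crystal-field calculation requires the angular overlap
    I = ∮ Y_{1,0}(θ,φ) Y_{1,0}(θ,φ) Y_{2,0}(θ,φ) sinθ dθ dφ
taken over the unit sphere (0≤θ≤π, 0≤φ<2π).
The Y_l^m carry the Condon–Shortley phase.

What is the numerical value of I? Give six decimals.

m-sum 0 ✓  L=4 even ✓  0≤2≤2 ✓
Π(2lᵢ+1) = 3×3×5 = 45
triangle coeff Δ(1,1,2) = 1/30
Σ_t [0,0]: t=0:+1/1 = 1/1
(3j)²=2/15 [(1 1 2; 0 0 0)], sign=+1
(m-triple is (0,0,0) — same symbol as above.)
⇒ 4πI² = 4/5
I = (+1)√(4/5/(4π)) = 0.25231325

0.252313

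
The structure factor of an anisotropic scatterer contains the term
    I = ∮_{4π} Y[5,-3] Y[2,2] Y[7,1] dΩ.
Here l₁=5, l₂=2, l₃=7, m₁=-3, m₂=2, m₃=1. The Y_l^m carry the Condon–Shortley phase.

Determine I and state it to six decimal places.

Rules hold: Σm=0, L=14 even, 3≤7≤7.
N = 11·5·15 = 825
Δ = 0!·10!·4!/15! = 1/15015
Racah Σ t=0..0: t=0:+1/57600 = 1/57600
⇒ 3j(5 2 7; 0 0 0)² = 21/715, sgn -1
Racah Σ t=0..0: t=0:+1/1935360 = 1/1935360
⇒ 3j(5 2 7; -3 2 1)² = 1/1001, sgn +1
4πI² = N·(3j₀)²·(3jₘ)² = 45/1859
I = -1·√(0.0242066/4π) = -0.04388960

-0.043890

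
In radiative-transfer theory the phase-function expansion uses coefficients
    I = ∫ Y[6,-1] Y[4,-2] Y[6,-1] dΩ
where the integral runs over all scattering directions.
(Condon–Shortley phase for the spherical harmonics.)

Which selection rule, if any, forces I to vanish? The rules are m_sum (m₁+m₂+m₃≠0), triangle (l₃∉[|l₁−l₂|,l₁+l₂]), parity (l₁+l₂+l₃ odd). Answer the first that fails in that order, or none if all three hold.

m_sum

azimuthal sum: -1 − 2 − 1 = -4  ✗
2 ≤ 6 ≤ 10 (triangle on l)
L = 6 + 4 + 6 = 16 (even)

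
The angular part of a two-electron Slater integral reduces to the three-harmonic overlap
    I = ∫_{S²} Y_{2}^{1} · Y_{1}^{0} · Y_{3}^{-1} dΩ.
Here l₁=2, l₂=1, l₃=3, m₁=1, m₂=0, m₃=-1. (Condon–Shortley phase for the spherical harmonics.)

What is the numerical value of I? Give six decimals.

-0.233597

m-sum 0 ✓  L=6 even ✓  1≤3≤3 ✓
Π(2lᵢ+1) = 5×3×7 = 105
triangle coeff Δ(2,1,3) = 1/105
Σ_t [0,0]: t=0:+1/4 = 1/4
(3j)²=3/35 [(2 1 3; 0 0 0)], sign=-1
Σ_t [0,0]: t=0:+1/6 = 1/6
(3j)²=8/105 [(2 1 3; 1 0 -1)], sign=+1
⇒ 4πI² = 24/35
I = (-1)√(24/35/(4π)) = -0.23359668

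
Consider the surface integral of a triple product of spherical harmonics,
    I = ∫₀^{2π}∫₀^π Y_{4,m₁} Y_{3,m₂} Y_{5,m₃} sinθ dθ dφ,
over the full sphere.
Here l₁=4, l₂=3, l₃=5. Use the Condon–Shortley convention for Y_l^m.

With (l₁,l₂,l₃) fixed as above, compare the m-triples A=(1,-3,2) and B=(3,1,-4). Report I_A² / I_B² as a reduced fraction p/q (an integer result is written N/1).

Same 4,3,5: normalisation and zero-m 3j drop out of the ratio.
A: Δ: 2! 6! 4! / 13! → 1/180180; sum: t=0:+1/1728 = 1/1728; 3j²(4 3 5; 1 -3 2) = Δ·Π!·Σ² = 25/858  (sign -1)
B: Δ: 2! 6! 4! / 13! → 1/180180; sum: t=0:+1/5760 t=1:−1/4320 = -1/17280; 3j²(4 3 5; 3 1 -4) = Δ·Π!·Σ² = 7/4290  (sign +1)
I_A²/I_B² = (25/858)/(7/4290) = 125/7

125/7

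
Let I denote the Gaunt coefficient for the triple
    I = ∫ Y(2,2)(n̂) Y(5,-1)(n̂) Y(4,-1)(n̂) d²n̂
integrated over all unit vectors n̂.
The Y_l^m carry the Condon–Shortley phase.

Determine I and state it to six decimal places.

L=11 odd ⇒ parity kills the (l;000) factor ⇒ I = 0

0.000000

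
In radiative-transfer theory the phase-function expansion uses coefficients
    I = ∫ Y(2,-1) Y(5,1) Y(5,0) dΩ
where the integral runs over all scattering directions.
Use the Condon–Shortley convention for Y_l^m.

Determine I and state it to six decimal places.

m-sum 0 ✓  L=12 even ✓  3≤5≤7 ✓
Π(2lᵢ+1) = 5×11×11 = 605
triangle coeff Δ(2,5,5) = 1/38610
Σ_t [0,2]: t=0:+1/2880 t=1:−1/576 t=2:+1/2880 = -1/960
(3j)²=10/429 [(2 5 5; 0 0 0)], sign=+1
Σ_t [1,2]: t=1:−1/1440 t=2:+1/1152 = 1/5760
(3j)²=1/858 [(2 5 5; -1 1 0)], sign=-1
⇒ 4πI² = 25/1521
I = (-1)√(25/1521/(4π)) = -0.03616600

-0.036166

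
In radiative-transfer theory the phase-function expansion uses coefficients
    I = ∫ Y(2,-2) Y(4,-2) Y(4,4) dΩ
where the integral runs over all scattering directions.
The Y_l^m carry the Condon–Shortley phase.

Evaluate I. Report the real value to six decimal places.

Checks pass: Σm=0; 10 even; l₃=4∈[2,6].
(2·2+1)(2·4+1)(2·4+1) = 405
Δ: 2! 2! 6! / 11! → 1/13860
sum: t=0:+1/192 t=1:−1/36 t=2:+1/192 = -5/288
3j²(2 4 4; 0 0 0) = Δ·Π!·Σ² = 20/693  (sign -1)
sum: t=2:+1/2880 = 1/2880
3j²(2 4 4; -2 -2 4) = Δ·Π!·Σ² = 2/165  (sign +1)
combine: 4πI² = 405·20/693·2/165 = 120/847
take √, sign -1: I = -0.10618031

-0.106180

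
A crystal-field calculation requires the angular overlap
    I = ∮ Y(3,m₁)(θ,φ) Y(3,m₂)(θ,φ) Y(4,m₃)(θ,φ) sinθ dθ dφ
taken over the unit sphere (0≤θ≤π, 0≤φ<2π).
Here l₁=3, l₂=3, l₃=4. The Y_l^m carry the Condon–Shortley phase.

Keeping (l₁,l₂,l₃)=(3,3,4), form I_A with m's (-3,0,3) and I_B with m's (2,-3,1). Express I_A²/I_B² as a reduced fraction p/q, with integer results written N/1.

21/10

Same 3,3,4: normalisation and zero-m 3j drop out of the ratio.
A: Δ: 2! 4! 4! / 11! → 1/34650; sum: t=2:+1/288 = 1/288; 3j²(3 3 4; -3 0 3) = Δ·Π!·Σ² = 1/22  (sign -1)
B: Δ: 2! 4! 4! / 11! → 1/34650; sum: t=0:+1/288 = 1/288; 3j²(3 3 4; 2 -3 1) = Δ·Π!·Σ² = 5/231  (sign -1)
I_A²/I_B² = (1/22)/(5/231) = 21/10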